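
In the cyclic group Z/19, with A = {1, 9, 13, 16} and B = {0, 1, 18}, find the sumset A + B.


Work in Z/19Z: reduce every sum a + b modulo 19.
Enumerate all 12 pairs:
a = 1: 1+0=1, 1+1=2, 1+18=0
a = 9: 9+0=9, 9+1=10, 9+18=8
a = 13: 13+0=13, 13+1=14, 13+18=12
a = 16: 16+0=16, 16+1=17, 16+18=15
Distinct residues collected: {0, 1, 2, 8, 9, 10, 12, 13, 14, 15, 16, 17}
|A + B| = 12 (out of 19 total residues).

A + B = {0, 1, 2, 8, 9, 10, 12, 13, 14, 15, 16, 17}


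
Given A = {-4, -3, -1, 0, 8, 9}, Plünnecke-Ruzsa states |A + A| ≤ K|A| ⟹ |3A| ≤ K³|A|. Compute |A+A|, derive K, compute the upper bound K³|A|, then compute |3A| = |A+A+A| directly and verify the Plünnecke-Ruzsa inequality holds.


|A| = 6.
Step 1: Compute A + A by enumerating all 36 pairs.
A + A = {-8, -7, -6, -5, -4, -3, -2, -1, 0, 4, 5, 6, 7, 8, 9, 16, 17, 18}, so |A + A| = 18.
Step 2: Doubling constant K = |A + A|/|A| = 18/6 = 18/6 ≈ 3.0000.
Step 3: Plünnecke-Ruzsa gives |3A| ≤ K³·|A| = (3.0000)³ · 6 ≈ 162.0000.
Step 4: Compute 3A = A + A + A directly by enumerating all triples (a,b,c) ∈ A³; |3A| = 33.
Step 5: Check 33 ≤ 162.0000? Yes ✓.

K = 18/6, Plünnecke-Ruzsa bound K³|A| ≈ 162.0000, |3A| = 33, inequality holds.


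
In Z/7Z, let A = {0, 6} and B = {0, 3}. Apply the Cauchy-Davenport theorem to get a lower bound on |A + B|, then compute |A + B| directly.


Cauchy-Davenport: |A + B| ≥ min(p, |A| + |B| - 1) for A, B nonempty in Z/pZ.
|A| = 2, |B| = 2, p = 7.
CD lower bound = min(7, 2 + 2 - 1) = min(7, 3) = 3.
Compute A + B mod 7 directly:
a = 0: 0+0=0, 0+3=3
a = 6: 6+0=6, 6+3=2
A + B = {0, 2, 3, 6}, so |A + B| = 4.
Verify: 4 ≥ 3? Yes ✓.

CD lower bound = 3, actual |A + B| = 4.


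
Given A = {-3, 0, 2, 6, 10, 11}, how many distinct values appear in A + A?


A + A = {a + a' : a, a' ∈ A}; |A| = 6.
General bounds: 2|A| - 1 ≤ |A + A| ≤ |A|(|A|+1)/2, i.e. 11 ≤ |A + A| ≤ 21.
Lower bound 2|A|-1 is attained iff A is an arithmetic progression.
Enumerate sums a + a' for a ≤ a' (symmetric, so this suffices):
a = -3: -3+-3=-6, -3+0=-3, -3+2=-1, -3+6=3, -3+10=7, -3+11=8
a = 0: 0+0=0, 0+2=2, 0+6=6, 0+10=10, 0+11=11
a = 2: 2+2=4, 2+6=8, 2+10=12, 2+11=13
a = 6: 6+6=12, 6+10=16, 6+11=17
a = 10: 10+10=20, 10+11=21
a = 11: 11+11=22
Distinct sums: {-6, -3, -1, 0, 2, 3, 4, 6, 7, 8, 10, 11, 12, 13, 16, 17, 20, 21, 22}
|A + A| = 19

|A + A| = 19


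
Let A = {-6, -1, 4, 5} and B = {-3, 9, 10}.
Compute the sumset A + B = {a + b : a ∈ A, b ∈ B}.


A + B = {a + b : a ∈ A, b ∈ B}.
Enumerate all |A|·|B| = 4·3 = 12 pairs (a, b) and collect distinct sums.
a = -6: -6+-3=-9, -6+9=3, -6+10=4
a = -1: -1+-3=-4, -1+9=8, -1+10=9
a = 4: 4+-3=1, 4+9=13, 4+10=14
a = 5: 5+-3=2, 5+9=14, 5+10=15
Collecting distinct sums: A + B = {-9, -4, 1, 2, 3, 4, 8, 9, 13, 14, 15}
|A + B| = 11

A + B = {-9, -4, 1, 2, 3, 4, 8, 9, 13, 14, 15}


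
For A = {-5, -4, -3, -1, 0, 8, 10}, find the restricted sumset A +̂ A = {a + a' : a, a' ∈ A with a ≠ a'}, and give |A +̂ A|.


Restricted sumset: A +̂ A = {a + a' : a ∈ A, a' ∈ A, a ≠ a'}.
Equivalently, take A + A and drop any sum 2a that is achievable ONLY as a + a for a ∈ A (i.e. sums representable only with equal summands).
Enumerate pairs (a, a') with a < a' (symmetric, so each unordered pair gives one sum; this covers all a ≠ a'):
  -5 + -4 = -9
  -5 + -3 = -8
  -5 + -1 = -6
  -5 + 0 = -5
  -5 + 8 = 3
  -5 + 10 = 5
  -4 + -3 = -7
  -4 + -1 = -5
  -4 + 0 = -4
  -4 + 8 = 4
  -4 + 10 = 6
  -3 + -1 = -4
  -3 + 0 = -3
  -3 + 8 = 5
  -3 + 10 = 7
  -1 + 0 = -1
  -1 + 8 = 7
  -1 + 10 = 9
  0 + 8 = 8
  0 + 10 = 10
  8 + 10 = 18
Collected distinct sums: {-9, -8, -7, -6, -5, -4, -3, -1, 3, 4, 5, 6, 7, 8, 9, 10, 18}
|A +̂ A| = 17
(Reference bound: |A +̂ A| ≥ 2|A| - 3 for |A| ≥ 2, with |A| = 7 giving ≥ 11.)

|A +̂ A| = 17


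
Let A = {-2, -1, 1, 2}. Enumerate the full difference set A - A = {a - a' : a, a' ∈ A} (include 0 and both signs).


A - A = {a - a' : a, a' ∈ A}.
Compute a - a' for each ordered pair (a, a'):
a = -2: -2--2=0, -2--1=-1, -2-1=-3, -2-2=-4
a = -1: -1--2=1, -1--1=0, -1-1=-2, -1-2=-3
a = 1: 1--2=3, 1--1=2, 1-1=0, 1-2=-1
a = 2: 2--2=4, 2--1=3, 2-1=1, 2-2=0
Collecting distinct values (and noting 0 appears from a-a):
A - A = {-4, -3, -2, -1, 0, 1, 2, 3, 4}
|A - A| = 9

A - A = {-4, -3, -2, -1, 0, 1, 2, 3, 4}


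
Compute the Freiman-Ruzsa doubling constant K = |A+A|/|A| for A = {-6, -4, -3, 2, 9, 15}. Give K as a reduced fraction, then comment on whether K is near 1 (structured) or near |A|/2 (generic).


|A| = 6.
Compute A + A by enumerating all 36 pairs.
A + A = {-12, -10, -9, -8, -7, -6, -4, -2, -1, 3, 4, 5, 6, 9, 11, 12, 17, 18, 24, 30}, so |A + A| = 20.
K = |A + A| / |A| = 20/6 = 10/3 ≈ 3.3333.
Reference: AP of size 6 gives K = 11/6 ≈ 1.8333; a fully generic set of size 6 gives K ≈ 3.5000.

|A| = 6, |A + A| = 20, K = 20/6 = 10/3.


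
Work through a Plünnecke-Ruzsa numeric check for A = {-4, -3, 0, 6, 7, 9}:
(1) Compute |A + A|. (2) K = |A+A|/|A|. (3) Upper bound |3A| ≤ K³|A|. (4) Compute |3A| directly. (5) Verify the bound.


|A| = 6.
Step 1: Compute A + A by enumerating all 36 pairs.
A + A = {-8, -7, -6, -4, -3, 0, 2, 3, 4, 5, 6, 7, 9, 12, 13, 14, 15, 16, 18}, so |A + A| = 19.
Step 2: Doubling constant K = |A + A|/|A| = 19/6 = 19/6 ≈ 3.1667.
Step 3: Plünnecke-Ruzsa gives |3A| ≤ K³·|A| = (3.1667)³ · 6 ≈ 190.5278.
Step 4: Compute 3A = A + A + A directly by enumerating all triples (a,b,c) ∈ A³; |3A| = 37.
Step 5: Check 37 ≤ 190.5278? Yes ✓.

K = 19/6, Plünnecke-Ruzsa bound K³|A| ≈ 190.5278, |3A| = 37, inequality holds.


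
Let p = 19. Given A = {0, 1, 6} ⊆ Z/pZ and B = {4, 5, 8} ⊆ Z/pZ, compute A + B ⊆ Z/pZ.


Work in Z/19Z: reduce every sum a + b modulo 19.
Enumerate all 9 pairs:
a = 0: 0+4=4, 0+5=5, 0+8=8
a = 1: 1+4=5, 1+5=6, 1+8=9
a = 6: 6+4=10, 6+5=11, 6+8=14
Distinct residues collected: {4, 5, 6, 8, 9, 10, 11, 14}
|A + B| = 8 (out of 19 total residues).

A + B = {4, 5, 6, 8, 9, 10, 11, 14}


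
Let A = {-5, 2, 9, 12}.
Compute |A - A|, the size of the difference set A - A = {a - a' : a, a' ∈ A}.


A - A = {a - a' : a, a' ∈ A}; |A| = 4.
Bounds: 2|A|-1 ≤ |A - A| ≤ |A|² - |A| + 1, i.e. 7 ≤ |A - A| ≤ 13.
Note: 0 ∈ A - A always (from a - a). The set is symmetric: if d ∈ A - A then -d ∈ A - A.
Enumerate nonzero differences d = a - a' with a > a' (then include -d):
Positive differences: {3, 7, 10, 14, 17}
Full difference set: {0} ∪ (positive diffs) ∪ (negative diffs).
|A - A| = 1 + 2·5 = 11 (matches direct enumeration: 11).

|A - A| = 11


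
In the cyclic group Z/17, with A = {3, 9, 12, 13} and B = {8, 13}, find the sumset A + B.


Work in Z/17Z: reduce every sum a + b modulo 17.
Enumerate all 8 pairs:
a = 3: 3+8=11, 3+13=16
a = 9: 9+8=0, 9+13=5
a = 12: 12+8=3, 12+13=8
a = 13: 13+8=4, 13+13=9
Distinct residues collected: {0, 3, 4, 5, 8, 9, 11, 16}
|A + B| = 8 (out of 17 total residues).

A + B = {0, 3, 4, 5, 8, 9, 11, 16}


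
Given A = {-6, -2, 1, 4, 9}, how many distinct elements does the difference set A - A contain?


A - A = {a - a' : a, a' ∈ A}; |A| = 5.
Bounds: 2|A|-1 ≤ |A - A| ≤ |A|² - |A| + 1, i.e. 9 ≤ |A - A| ≤ 21.
Note: 0 ∈ A - A always (from a - a). The set is symmetric: if d ∈ A - A then -d ∈ A - A.
Enumerate nonzero differences d = a - a' with a > a' (then include -d):
Positive differences: {3, 4, 5, 6, 7, 8, 10, 11, 15}
Full difference set: {0} ∪ (positive diffs) ∪ (negative diffs).
|A - A| = 1 + 2·9 = 19 (matches direct enumeration: 19).

|A - A| = 19


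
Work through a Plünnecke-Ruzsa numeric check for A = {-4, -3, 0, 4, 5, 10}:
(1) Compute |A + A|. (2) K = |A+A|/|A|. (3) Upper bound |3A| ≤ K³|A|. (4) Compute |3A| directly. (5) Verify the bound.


|A| = 6.
Step 1: Compute A + A by enumerating all 36 pairs.
A + A = {-8, -7, -6, -4, -3, 0, 1, 2, 4, 5, 6, 7, 8, 9, 10, 14, 15, 20}, so |A + A| = 18.
Step 2: Doubling constant K = |A + A|/|A| = 18/6 = 18/6 ≈ 3.0000.
Step 3: Plünnecke-Ruzsa gives |3A| ≤ K³·|A| = (3.0000)³ · 6 ≈ 162.0000.
Step 4: Compute 3A = A + A + A directly by enumerating all triples (a,b,c) ∈ A³; |3A| = 35.
Step 5: Check 35 ≤ 162.0000? Yes ✓.

K = 18/6, Plünnecke-Ruzsa bound K³|A| ≈ 162.0000, |3A| = 35, inequality holds.


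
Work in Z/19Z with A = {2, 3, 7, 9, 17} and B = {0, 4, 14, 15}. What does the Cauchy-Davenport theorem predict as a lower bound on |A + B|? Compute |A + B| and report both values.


Cauchy-Davenport: |A + B| ≥ min(p, |A| + |B| - 1) for A, B nonempty in Z/pZ.
|A| = 5, |B| = 4, p = 19.
CD lower bound = min(19, 5 + 4 - 1) = min(19, 8) = 8.
Compute A + B mod 19 directly:
a = 2: 2+0=2, 2+4=6, 2+14=16, 2+15=17
a = 3: 3+0=3, 3+4=7, 3+14=17, 3+15=18
a = 7: 7+0=7, 7+4=11, 7+14=2, 7+15=3
a = 9: 9+0=9, 9+4=13, 9+14=4, 9+15=5
a = 17: 17+0=17, 17+4=2, 17+14=12, 17+15=13
A + B = {2, 3, 4, 5, 6, 7, 9, 11, 12, 13, 16, 17, 18}, so |A + B| = 13.
Verify: 13 ≥ 8? Yes ✓.

CD lower bound = 8, actual |A + B| = 13.


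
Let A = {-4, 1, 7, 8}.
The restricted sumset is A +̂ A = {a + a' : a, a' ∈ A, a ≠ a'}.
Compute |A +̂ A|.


Restricted sumset: A +̂ A = {a + a' : a ∈ A, a' ∈ A, a ≠ a'}.
Equivalently, take A + A and drop any sum 2a that is achievable ONLY as a + a for a ∈ A (i.e. sums representable only with equal summands).
Enumerate pairs (a, a') with a < a' (symmetric, so each unordered pair gives one sum; this covers all a ≠ a'):
  -4 + 1 = -3
  -4 + 7 = 3
  -4 + 8 = 4
  1 + 7 = 8
  1 + 8 = 9
  7 + 8 = 15
Collected distinct sums: {-3, 3, 4, 8, 9, 15}
|A +̂ A| = 6
(Reference bound: |A +̂ A| ≥ 2|A| - 3 for |A| ≥ 2, with |A| = 4 giving ≥ 5.)

|A +̂ A| = 6


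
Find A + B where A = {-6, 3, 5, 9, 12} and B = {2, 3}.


A + B = {a + b : a ∈ A, b ∈ B}.
Enumerate all |A|·|B| = 5·2 = 10 pairs (a, b) and collect distinct sums.
a = -6: -6+2=-4, -6+3=-3
a = 3: 3+2=5, 3+3=6
a = 5: 5+2=7, 5+3=8
a = 9: 9+2=11, 9+3=12
a = 12: 12+2=14, 12+3=15
Collecting distinct sums: A + B = {-4, -3, 5, 6, 7, 8, 11, 12, 14, 15}
|A + B| = 10

A + B = {-4, -3, 5, 6, 7, 8, 11, 12, 14, 15}


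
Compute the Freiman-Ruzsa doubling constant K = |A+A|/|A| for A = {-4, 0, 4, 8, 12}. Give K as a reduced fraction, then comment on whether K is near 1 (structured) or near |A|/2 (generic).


|A| = 5.
Compute A + A by enumerating all 25 pairs.
A + A = {-8, -4, 0, 4, 8, 12, 16, 20, 24}, so |A + A| = 9.
K = |A + A| / |A| = 9/5 (already in lowest terms) ≈ 1.8000.
Reference: AP of size 5 gives K = 9/5 ≈ 1.8000; a fully generic set of size 5 gives K ≈ 3.0000.

|A| = 5, |A + A| = 9, K = 9/5.


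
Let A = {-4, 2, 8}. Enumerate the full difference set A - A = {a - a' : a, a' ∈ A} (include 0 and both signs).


A - A = {a - a' : a, a' ∈ A}.
Compute a - a' for each ordered pair (a, a'):
a = -4: -4--4=0, -4-2=-6, -4-8=-12
a = 2: 2--4=6, 2-2=0, 2-8=-6
a = 8: 8--4=12, 8-2=6, 8-8=0
Collecting distinct values (and noting 0 appears from a-a):
A - A = {-12, -6, 0, 6, 12}
|A - A| = 5

A - A = {-12, -6, 0, 6, 12}


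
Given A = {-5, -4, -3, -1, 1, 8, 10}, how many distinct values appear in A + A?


A + A = {a + a' : a, a' ∈ A}; |A| = 7.
General bounds: 2|A| - 1 ≤ |A + A| ≤ |A|(|A|+1)/2, i.e. 13 ≤ |A + A| ≤ 28.
Lower bound 2|A|-1 is attained iff A is an arithmetic progression.
Enumerate sums a + a' for a ≤ a' (symmetric, so this suffices):
a = -5: -5+-5=-10, -5+-4=-9, -5+-3=-8, -5+-1=-6, -5+1=-4, -5+8=3, -5+10=5
a = -4: -4+-4=-8, -4+-3=-7, -4+-1=-5, -4+1=-3, -4+8=4, -4+10=6
a = -3: -3+-3=-6, -3+-1=-4, -3+1=-2, -3+8=5, -3+10=7
a = -1: -1+-1=-2, -1+1=0, -1+8=7, -1+10=9
a = 1: 1+1=2, 1+8=9, 1+10=11
a = 8: 8+8=16, 8+10=18
a = 10: 10+10=20
Distinct sums: {-10, -9, -8, -7, -6, -5, -4, -3, -2, 0, 2, 3, 4, 5, 6, 7, 9, 11, 16, 18, 20}
|A + A| = 21

|A + A| = 21


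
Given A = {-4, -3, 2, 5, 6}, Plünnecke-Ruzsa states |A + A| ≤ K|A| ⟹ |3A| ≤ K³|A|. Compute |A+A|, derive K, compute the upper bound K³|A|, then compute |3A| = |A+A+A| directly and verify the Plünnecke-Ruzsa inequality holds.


|A| = 5.
Step 1: Compute A + A by enumerating all 25 pairs.
A + A = {-8, -7, -6, -2, -1, 1, 2, 3, 4, 7, 8, 10, 11, 12}, so |A + A| = 14.
Step 2: Doubling constant K = |A + A|/|A| = 14/5 = 14/5 ≈ 2.8000.
Step 3: Plünnecke-Ruzsa gives |3A| ≤ K³·|A| = (2.8000)³ · 5 ≈ 109.7600.
Step 4: Compute 3A = A + A + A directly by enumerating all triples (a,b,c) ∈ A³; |3A| = 27.
Step 5: Check 27 ≤ 109.7600? Yes ✓.

K = 14/5, Plünnecke-Ruzsa bound K³|A| ≈ 109.7600, |3A| = 27, inequality holds.


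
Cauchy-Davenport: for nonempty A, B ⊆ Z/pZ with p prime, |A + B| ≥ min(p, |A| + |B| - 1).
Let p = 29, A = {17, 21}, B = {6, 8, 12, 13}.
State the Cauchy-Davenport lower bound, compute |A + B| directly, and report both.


Cauchy-Davenport: |A + B| ≥ min(p, |A| + |B| - 1) for A, B nonempty in Z/pZ.
|A| = 2, |B| = 4, p = 29.
CD lower bound = min(29, 2 + 4 - 1) = min(29, 5) = 5.
Compute A + B mod 29 directly:
a = 17: 17+6=23, 17+8=25, 17+12=0, 17+13=1
a = 21: 21+6=27, 21+8=0, 21+12=4, 21+13=5
A + B = {0, 1, 4, 5, 23, 25, 27}, so |A + B| = 7.
Verify: 7 ≥ 5? Yes ✓.

CD lower bound = 5, actual |A + B| = 7.


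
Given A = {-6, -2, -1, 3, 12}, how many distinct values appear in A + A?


A + A = {a + a' : a, a' ∈ A}; |A| = 5.
General bounds: 2|A| - 1 ≤ |A + A| ≤ |A|(|A|+1)/2, i.e. 9 ≤ |A + A| ≤ 15.
Lower bound 2|A|-1 is attained iff A is an arithmetic progression.
Enumerate sums a + a' for a ≤ a' (symmetric, so this suffices):
a = -6: -6+-6=-12, -6+-2=-8, -6+-1=-7, -6+3=-3, -6+12=6
a = -2: -2+-2=-4, -2+-1=-3, -2+3=1, -2+12=10
a = -1: -1+-1=-2, -1+3=2, -1+12=11
a = 3: 3+3=6, 3+12=15
a = 12: 12+12=24
Distinct sums: {-12, -8, -7, -4, -3, -2, 1, 2, 6, 10, 11, 15, 24}
|A + A| = 13

|A + A| = 13


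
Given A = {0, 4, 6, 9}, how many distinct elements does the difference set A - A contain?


A - A = {a - a' : a, a' ∈ A}; |A| = 4.
Bounds: 2|A|-1 ≤ |A - A| ≤ |A|² - |A| + 1, i.e. 7 ≤ |A - A| ≤ 13.
Note: 0 ∈ A - A always (from a - a). The set is symmetric: if d ∈ A - A then -d ∈ A - A.
Enumerate nonzero differences d = a - a' with a > a' (then include -d):
Positive differences: {2, 3, 4, 5, 6, 9}
Full difference set: {0} ∪ (positive diffs) ∪ (negative diffs).
|A - A| = 1 + 2·6 = 13 (matches direct enumeration: 13).

|A - A| = 13


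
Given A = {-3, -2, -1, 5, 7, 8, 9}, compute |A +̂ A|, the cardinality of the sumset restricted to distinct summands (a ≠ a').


Restricted sumset: A +̂ A = {a + a' : a ∈ A, a' ∈ A, a ≠ a'}.
Equivalently, take A + A and drop any sum 2a that is achievable ONLY as a + a for a ∈ A (i.e. sums representable only with equal summands).
Enumerate pairs (a, a') with a < a' (symmetric, so each unordered pair gives one sum; this covers all a ≠ a'):
  -3 + -2 = -5
  -3 + -1 = -4
  -3 + 5 = 2
  -3 + 7 = 4
  -3 + 8 = 5
  -3 + 9 = 6
  -2 + -1 = -3
  -2 + 5 = 3
  -2 + 7 = 5
  -2 + 8 = 6
  -2 + 9 = 7
  -1 + 5 = 4
  -1 + 7 = 6
  -1 + 8 = 7
  -1 + 9 = 8
  5 + 7 = 12
  5 + 8 = 13
  5 + 9 = 14
  7 + 8 = 15
  7 + 9 = 16
  8 + 9 = 17
Collected distinct sums: {-5, -4, -3, 2, 3, 4, 5, 6, 7, 8, 12, 13, 14, 15, 16, 17}
|A +̂ A| = 16
(Reference bound: |A +̂ A| ≥ 2|A| - 3 for |A| ≥ 2, with |A| = 7 giving ≥ 11.)

|A +̂ A| = 16


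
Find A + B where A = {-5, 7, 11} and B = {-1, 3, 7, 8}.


A + B = {a + b : a ∈ A, b ∈ B}.
Enumerate all |A|·|B| = 3·4 = 12 pairs (a, b) and collect distinct sums.
a = -5: -5+-1=-6, -5+3=-2, -5+7=2, -5+8=3
a = 7: 7+-1=6, 7+3=10, 7+7=14, 7+8=15
a = 11: 11+-1=10, 11+3=14, 11+7=18, 11+8=19
Collecting distinct sums: A + B = {-6, -2, 2, 3, 6, 10, 14, 15, 18, 19}
|A + B| = 10

A + B = {-6, -2, 2, 3, 6, 10, 14, 15, 18, 19}


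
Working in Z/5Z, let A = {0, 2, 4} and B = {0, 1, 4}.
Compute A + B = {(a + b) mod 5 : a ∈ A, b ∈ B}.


Work in Z/5Z: reduce every sum a + b modulo 5.
Enumerate all 9 pairs:
a = 0: 0+0=0, 0+1=1, 0+4=4
a = 2: 2+0=2, 2+1=3, 2+4=1
a = 4: 4+0=4, 4+1=0, 4+4=3
Distinct residues collected: {0, 1, 2, 3, 4}
|A + B| = 5 (out of 5 total residues).

A + B = {0, 1, 2, 3, 4}


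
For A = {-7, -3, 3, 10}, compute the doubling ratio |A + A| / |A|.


|A| = 4.
Compute A + A by enumerating all 16 pairs.
A + A = {-14, -10, -6, -4, 0, 3, 6, 7, 13, 20}, so |A + A| = 10.
K = |A + A| / |A| = 10/4 = 5/2 ≈ 2.5000.
Reference: AP of size 4 gives K = 7/4 ≈ 1.7500; a fully generic set of size 4 gives K ≈ 2.5000.

|A| = 4, |A + A| = 10, K = 10/4 = 5/2.


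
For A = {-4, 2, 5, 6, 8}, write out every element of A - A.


A - A = {a - a' : a, a' ∈ A}.
Compute a - a' for each ordered pair (a, a'):
a = -4: -4--4=0, -4-2=-6, -4-5=-9, -4-6=-10, -4-8=-12
a = 2: 2--4=6, 2-2=0, 2-5=-3, 2-6=-4, 2-8=-6
a = 5: 5--4=9, 5-2=3, 5-5=0, 5-6=-1, 5-8=-3
a = 6: 6--4=10, 6-2=4, 6-5=1, 6-6=0, 6-8=-2
a = 8: 8--4=12, 8-2=6, 8-5=3, 8-6=2, 8-8=0
Collecting distinct values (and noting 0 appears from a-a):
A - A = {-12, -10, -9, -6, -4, -3, -2, -1, 0, 1, 2, 3, 4, 6, 9, 10, 12}
|A - A| = 17

A - A = {-12, -10, -9, -6, -4, -3, -2, -1, 0, 1, 2, 3, 4, 6, 9, 10, 12}


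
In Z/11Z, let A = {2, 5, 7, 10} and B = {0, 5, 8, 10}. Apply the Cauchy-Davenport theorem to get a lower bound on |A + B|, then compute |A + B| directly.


Cauchy-Davenport: |A + B| ≥ min(p, |A| + |B| - 1) for A, B nonempty in Z/pZ.
|A| = 4, |B| = 4, p = 11.
CD lower bound = min(11, 4 + 4 - 1) = min(11, 7) = 7.
Compute A + B mod 11 directly:
a = 2: 2+0=2, 2+5=7, 2+8=10, 2+10=1
a = 5: 5+0=5, 5+5=10, 5+8=2, 5+10=4
a = 7: 7+0=7, 7+5=1, 7+8=4, 7+10=6
a = 10: 10+0=10, 10+5=4, 10+8=7, 10+10=9
A + B = {1, 2, 4, 5, 6, 7, 9, 10}, so |A + B| = 8.
Verify: 8 ≥ 7? Yes ✓.

CD lower bound = 7, actual |A + B| = 8.


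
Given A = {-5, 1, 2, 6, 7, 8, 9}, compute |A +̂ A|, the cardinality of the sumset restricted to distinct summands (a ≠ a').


Restricted sumset: A +̂ A = {a + a' : a ∈ A, a' ∈ A, a ≠ a'}.
Equivalently, take A + A and drop any sum 2a that is achievable ONLY as a + a for a ∈ A (i.e. sums representable only with equal summands).
Enumerate pairs (a, a') with a < a' (symmetric, so each unordered pair gives one sum; this covers all a ≠ a'):
  -5 + 1 = -4
  -5 + 2 = -3
  -5 + 6 = 1
  -5 + 7 = 2
  -5 + 8 = 3
  -5 + 9 = 4
  1 + 2 = 3
  1 + 6 = 7
  1 + 7 = 8
  1 + 8 = 9
  1 + 9 = 10
  2 + 6 = 8
  2 + 7 = 9
  2 + 8 = 10
  2 + 9 = 11
  6 + 7 = 13
  6 + 8 = 14
  6 + 9 = 15
  7 + 8 = 15
  7 + 9 = 16
  8 + 9 = 17
Collected distinct sums: {-4, -3, 1, 2, 3, 4, 7, 8, 9, 10, 11, 13, 14, 15, 16, 17}
|A +̂ A| = 16
(Reference bound: |A +̂ A| ≥ 2|A| - 3 for |A| ≥ 2, with |A| = 7 giving ≥ 11.)

|A +̂ A| = 16


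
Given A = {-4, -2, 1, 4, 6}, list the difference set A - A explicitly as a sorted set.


A - A = {a - a' : a, a' ∈ A}.
Compute a - a' for each ordered pair (a, a'):
a = -4: -4--4=0, -4--2=-2, -4-1=-5, -4-4=-8, -4-6=-10
a = -2: -2--4=2, -2--2=0, -2-1=-3, -2-4=-6, -2-6=-8
a = 1: 1--4=5, 1--2=3, 1-1=0, 1-4=-3, 1-6=-5
a = 4: 4--4=8, 4--2=6, 4-1=3, 4-4=0, 4-6=-2
a = 6: 6--4=10, 6--2=8, 6-1=5, 6-4=2, 6-6=0
Collecting distinct values (and noting 0 appears from a-a):
A - A = {-10, -8, -6, -5, -3, -2, 0, 2, 3, 5, 6, 8, 10}
|A - A| = 13

A - A = {-10, -8, -6, -5, -3, -2, 0, 2, 3, 5, 6, 8, 10}


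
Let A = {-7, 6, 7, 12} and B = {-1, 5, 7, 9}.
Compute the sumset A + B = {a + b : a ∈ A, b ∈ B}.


A + B = {a + b : a ∈ A, b ∈ B}.
Enumerate all |A|·|B| = 4·4 = 16 pairs (a, b) and collect distinct sums.
a = -7: -7+-1=-8, -7+5=-2, -7+7=0, -7+9=2
a = 6: 6+-1=5, 6+5=11, 6+7=13, 6+9=15
a = 7: 7+-1=6, 7+5=12, 7+7=14, 7+9=16
a = 12: 12+-1=11, 12+5=17, 12+7=19, 12+9=21
Collecting distinct sums: A + B = {-8, -2, 0, 2, 5, 6, 11, 12, 13, 14, 15, 16, 17, 19, 21}
|A + B| = 15

A + B = {-8, -2, 0, 2, 5, 6, 11, 12, 13, 14, 15, 16, 17, 19, 21}


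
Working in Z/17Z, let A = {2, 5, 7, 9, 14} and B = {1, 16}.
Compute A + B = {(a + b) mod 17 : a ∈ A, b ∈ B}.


Work in Z/17Z: reduce every sum a + b modulo 17.
Enumerate all 10 pairs:
a = 2: 2+1=3, 2+16=1
a = 5: 5+1=6, 5+16=4
a = 7: 7+1=8, 7+16=6
a = 9: 9+1=10, 9+16=8
a = 14: 14+1=15, 14+16=13
Distinct residues collected: {1, 3, 4, 6, 8, 10, 13, 15}
|A + B| = 8 (out of 17 total residues).

A + B = {1, 3, 4, 6, 8, 10, 13, 15}


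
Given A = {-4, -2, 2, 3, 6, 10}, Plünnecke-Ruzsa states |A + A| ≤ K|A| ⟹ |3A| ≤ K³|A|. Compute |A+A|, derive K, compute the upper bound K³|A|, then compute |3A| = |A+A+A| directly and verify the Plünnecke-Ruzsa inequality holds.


|A| = 6.
Step 1: Compute A + A by enumerating all 36 pairs.
A + A = {-8, -6, -4, -2, -1, 0, 1, 2, 4, 5, 6, 8, 9, 12, 13, 16, 20}, so |A + A| = 17.
Step 2: Doubling constant K = |A + A|/|A| = 17/6 = 17/6 ≈ 2.8333.
Step 3: Plünnecke-Ruzsa gives |3A| ≤ K³·|A| = (2.8333)³ · 6 ≈ 136.4722.
Step 4: Compute 3A = A + A + A directly by enumerating all triples (a,b,c) ∈ A³; |3A| = 31.
Step 5: Check 31 ≤ 136.4722? Yes ✓.

K = 17/6, Plünnecke-Ruzsa bound K³|A| ≈ 136.4722, |3A| = 31, inequality holds.


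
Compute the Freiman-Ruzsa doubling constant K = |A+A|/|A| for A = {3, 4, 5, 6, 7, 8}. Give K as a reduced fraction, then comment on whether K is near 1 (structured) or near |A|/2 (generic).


|A| = 6.
Compute A + A by enumerating all 36 pairs.
A + A = {6, 7, 8, 9, 10, 11, 12, 13, 14, 15, 16}, so |A + A| = 11.
K = |A + A| / |A| = 11/6 (already in lowest terms) ≈ 1.8333.
Reference: AP of size 6 gives K = 11/6 ≈ 1.8333; a fully generic set of size 6 gives K ≈ 3.5000.

|A| = 6, |A + A| = 11, K = 11/6.


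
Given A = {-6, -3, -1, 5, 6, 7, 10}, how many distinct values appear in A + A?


A + A = {a + a' : a, a' ∈ A}; |A| = 7.
General bounds: 2|A| - 1 ≤ |A + A| ≤ |A|(|A|+1)/2, i.e. 13 ≤ |A + A| ≤ 28.
Lower bound 2|A|-1 is attained iff A is an arithmetic progression.
Enumerate sums a + a' for a ≤ a' (symmetric, so this suffices):
a = -6: -6+-6=-12, -6+-3=-9, -6+-1=-7, -6+5=-1, -6+6=0, -6+7=1, -6+10=4
a = -3: -3+-3=-6, -3+-1=-4, -3+5=2, -3+6=3, -3+7=4, -3+10=7
a = -1: -1+-1=-2, -1+5=4, -1+6=5, -1+7=6, -1+10=9
a = 5: 5+5=10, 5+6=11, 5+7=12, 5+10=15
a = 6: 6+6=12, 6+7=13, 6+10=16
a = 7: 7+7=14, 7+10=17
a = 10: 10+10=20
Distinct sums: {-12, -9, -7, -6, -4, -2, -1, 0, 1, 2, 3, 4, 5, 6, 7, 9, 10, 11, 12, 13, 14, 15, 16, 17, 20}
|A + A| = 25

|A + A| = 25


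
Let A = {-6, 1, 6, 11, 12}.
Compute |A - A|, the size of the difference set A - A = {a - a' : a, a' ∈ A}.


A - A = {a - a' : a, a' ∈ A}; |A| = 5.
Bounds: 2|A|-1 ≤ |A - A| ≤ |A|² - |A| + 1, i.e. 9 ≤ |A - A| ≤ 21.
Note: 0 ∈ A - A always (from a - a). The set is symmetric: if d ∈ A - A then -d ∈ A - A.
Enumerate nonzero differences d = a - a' with a > a' (then include -d):
Positive differences: {1, 5, 6, 7, 10, 11, 12, 17, 18}
Full difference set: {0} ∪ (positive diffs) ∪ (negative diffs).
|A - A| = 1 + 2·9 = 19 (matches direct enumeration: 19).

|A - A| = 19


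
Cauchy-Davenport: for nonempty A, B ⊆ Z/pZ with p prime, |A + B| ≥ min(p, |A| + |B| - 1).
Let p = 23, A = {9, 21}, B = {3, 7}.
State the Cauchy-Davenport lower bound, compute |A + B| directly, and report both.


Cauchy-Davenport: |A + B| ≥ min(p, |A| + |B| - 1) for A, B nonempty in Z/pZ.
|A| = 2, |B| = 2, p = 23.
CD lower bound = min(23, 2 + 2 - 1) = min(23, 3) = 3.
Compute A + B mod 23 directly:
a = 9: 9+3=12, 9+7=16
a = 21: 21+3=1, 21+7=5
A + B = {1, 5, 12, 16}, so |A + B| = 4.
Verify: 4 ≥ 3? Yes ✓.

CD lower bound = 3, actual |A + B| = 4.


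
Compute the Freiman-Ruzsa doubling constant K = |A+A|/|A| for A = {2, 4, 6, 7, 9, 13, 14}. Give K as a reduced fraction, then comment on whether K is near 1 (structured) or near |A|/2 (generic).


|A| = 7.
Compute A + A by enumerating all 49 pairs.
A + A = {4, 6, 8, 9, 10, 11, 12, 13, 14, 15, 16, 17, 18, 19, 20, 21, 22, 23, 26, 27, 28}, so |A + A| = 21.
K = |A + A| / |A| = 21/7 = 3/1 ≈ 3.0000.
Reference: AP of size 7 gives K = 13/7 ≈ 1.8571; a fully generic set of size 7 gives K ≈ 4.0000.

|A| = 7, |A + A| = 21, K = 21/7 = 3/1.


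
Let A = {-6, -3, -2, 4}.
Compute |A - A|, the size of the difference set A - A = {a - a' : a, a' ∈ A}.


A - A = {a - a' : a, a' ∈ A}; |A| = 4.
Bounds: 2|A|-1 ≤ |A - A| ≤ |A|² - |A| + 1, i.e. 7 ≤ |A - A| ≤ 13.
Note: 0 ∈ A - A always (from a - a). The set is symmetric: if d ∈ A - A then -d ∈ A - A.
Enumerate nonzero differences d = a - a' with a > a' (then include -d):
Positive differences: {1, 3, 4, 6, 7, 10}
Full difference set: {0} ∪ (positive diffs) ∪ (negative diffs).
|A - A| = 1 + 2·6 = 13 (matches direct enumeration: 13).

|A - A| = 13


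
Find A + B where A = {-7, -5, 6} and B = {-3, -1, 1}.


A + B = {a + b : a ∈ A, b ∈ B}.
Enumerate all |A|·|B| = 3·3 = 9 pairs (a, b) and collect distinct sums.
a = -7: -7+-3=-10, -7+-1=-8, -7+1=-6
a = -5: -5+-3=-8, -5+-1=-6, -5+1=-4
a = 6: 6+-3=3, 6+-1=5, 6+1=7
Collecting distinct sums: A + B = {-10, -8, -6, -4, 3, 5, 7}
|A + B| = 7

A + B = {-10, -8, -6, -4, 3, 5, 7}


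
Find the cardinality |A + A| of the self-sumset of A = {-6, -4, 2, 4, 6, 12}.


A + A = {a + a' : a, a' ∈ A}; |A| = 6.
General bounds: 2|A| - 1 ≤ |A + A| ≤ |A|(|A|+1)/2, i.e. 11 ≤ |A + A| ≤ 21.
Lower bound 2|A|-1 is attained iff A is an arithmetic progression.
Enumerate sums a + a' for a ≤ a' (symmetric, so this suffices):
a = -6: -6+-6=-12, -6+-4=-10, -6+2=-4, -6+4=-2, -6+6=0, -6+12=6
a = -4: -4+-4=-8, -4+2=-2, -4+4=0, -4+6=2, -4+12=8
a = 2: 2+2=4, 2+4=6, 2+6=8, 2+12=14
a = 4: 4+4=8, 4+6=10, 4+12=16
a = 6: 6+6=12, 6+12=18
a = 12: 12+12=24
Distinct sums: {-12, -10, -8, -4, -2, 0, 2, 4, 6, 8, 10, 12, 14, 16, 18, 24}
|A + A| = 16

|A + A| = 16


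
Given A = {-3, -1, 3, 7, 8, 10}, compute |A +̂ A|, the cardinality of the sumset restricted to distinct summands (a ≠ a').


Restricted sumset: A +̂ A = {a + a' : a ∈ A, a' ∈ A, a ≠ a'}.
Equivalently, take A + A and drop any sum 2a that is achievable ONLY as a + a for a ∈ A (i.e. sums representable only with equal summands).
Enumerate pairs (a, a') with a < a' (symmetric, so each unordered pair gives one sum; this covers all a ≠ a'):
  -3 + -1 = -4
  -3 + 3 = 0
  -3 + 7 = 4
  -3 + 8 = 5
  -3 + 10 = 7
  -1 + 3 = 2
  -1 + 7 = 6
  -1 + 8 = 7
  -1 + 10 = 9
  3 + 7 = 10
  3 + 8 = 11
  3 + 10 = 13
  7 + 8 = 15
  7 + 10 = 17
  8 + 10 = 18
Collected distinct sums: {-4, 0, 2, 4, 5, 6, 7, 9, 10, 11, 13, 15, 17, 18}
|A +̂ A| = 14
(Reference bound: |A +̂ A| ≥ 2|A| - 3 for |A| ≥ 2, with |A| = 6 giving ≥ 9.)

|A +̂ A| = 14


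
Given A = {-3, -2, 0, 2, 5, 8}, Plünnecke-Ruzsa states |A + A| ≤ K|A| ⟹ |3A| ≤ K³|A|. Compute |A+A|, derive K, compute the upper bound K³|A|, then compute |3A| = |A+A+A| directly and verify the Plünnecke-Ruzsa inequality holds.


|A| = 6.
Step 1: Compute A + A by enumerating all 36 pairs.
A + A = {-6, -5, -4, -3, -2, -1, 0, 2, 3, 4, 5, 6, 7, 8, 10, 13, 16}, so |A + A| = 17.
Step 2: Doubling constant K = |A + A|/|A| = 17/6 = 17/6 ≈ 2.8333.
Step 3: Plünnecke-Ruzsa gives |3A| ≤ K³·|A| = (2.8333)³ · 6 ≈ 136.4722.
Step 4: Compute 3A = A + A + A directly by enumerating all triples (a,b,c) ∈ A³; |3A| = 29.
Step 5: Check 29 ≤ 136.4722? Yes ✓.

K = 17/6, Plünnecke-Ruzsa bound K³|A| ≈ 136.4722, |3A| = 29, inequality holds.


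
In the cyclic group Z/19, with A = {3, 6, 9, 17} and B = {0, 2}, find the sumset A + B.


Work in Z/19Z: reduce every sum a + b modulo 19.
Enumerate all 8 pairs:
a = 3: 3+0=3, 3+2=5
a = 6: 6+0=6, 6+2=8
a = 9: 9+0=9, 9+2=11
a = 17: 17+0=17, 17+2=0
Distinct residues collected: {0, 3, 5, 6, 8, 9, 11, 17}
|A + B| = 8 (out of 19 total residues).

A + B = {0, 3, 5, 6, 8, 9, 11, 17}


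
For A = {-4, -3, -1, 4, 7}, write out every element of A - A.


A - A = {a - a' : a, a' ∈ A}.
Compute a - a' for each ordered pair (a, a'):
a = -4: -4--4=0, -4--3=-1, -4--1=-3, -4-4=-8, -4-7=-11
a = -3: -3--4=1, -3--3=0, -3--1=-2, -3-4=-7, -3-7=-10
a = -1: -1--4=3, -1--3=2, -1--1=0, -1-4=-5, -1-7=-8
a = 4: 4--4=8, 4--3=7, 4--1=5, 4-4=0, 4-7=-3
a = 7: 7--4=11, 7--3=10, 7--1=8, 7-4=3, 7-7=0
Collecting distinct values (and noting 0 appears from a-a):
A - A = {-11, -10, -8, -7, -5, -3, -2, -1, 0, 1, 2, 3, 5, 7, 8, 10, 11}
|A - A| = 17

A - A = {-11, -10, -8, -7, -5, -3, -2, -1, 0, 1, 2, 3, 5, 7, 8, 10, 11}


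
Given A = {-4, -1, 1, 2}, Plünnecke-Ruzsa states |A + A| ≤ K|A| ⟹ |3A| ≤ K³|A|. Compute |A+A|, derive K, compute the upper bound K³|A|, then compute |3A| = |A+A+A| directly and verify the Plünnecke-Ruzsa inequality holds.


|A| = 4.
Step 1: Compute A + A by enumerating all 16 pairs.
A + A = {-8, -5, -3, -2, 0, 1, 2, 3, 4}, so |A + A| = 9.
Step 2: Doubling constant K = |A + A|/|A| = 9/4 = 9/4 ≈ 2.2500.
Step 3: Plünnecke-Ruzsa gives |3A| ≤ K³·|A| = (2.2500)³ · 4 ≈ 45.5625.
Step 4: Compute 3A = A + A + A directly by enumerating all triples (a,b,c) ∈ A³; |3A| = 15.
Step 5: Check 15 ≤ 45.5625? Yes ✓.

K = 9/4, Plünnecke-Ruzsa bound K³|A| ≈ 45.5625, |3A| = 15, inequality holds.


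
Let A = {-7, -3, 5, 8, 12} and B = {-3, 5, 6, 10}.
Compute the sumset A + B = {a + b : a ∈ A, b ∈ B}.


A + B = {a + b : a ∈ A, b ∈ B}.
Enumerate all |A|·|B| = 5·4 = 20 pairs (a, b) and collect distinct sums.
a = -7: -7+-3=-10, -7+5=-2, -7+6=-1, -7+10=3
a = -3: -3+-3=-6, -3+5=2, -3+6=3, -3+10=7
a = 5: 5+-3=2, 5+5=10, 5+6=11, 5+10=15
a = 8: 8+-3=5, 8+5=13, 8+6=14, 8+10=18
a = 12: 12+-3=9, 12+5=17, 12+6=18, 12+10=22
Collecting distinct sums: A + B = {-10, -6, -2, -1, 2, 3, 5, 7, 9, 10, 11, 13, 14, 15, 17, 18, 22}
|A + B| = 17

A + B = {-10, -6, -2, -1, 2, 3, 5, 7, 9, 10, 11, 13, 14, 15, 17, 18, 22}


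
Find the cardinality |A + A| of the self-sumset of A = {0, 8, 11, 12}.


A + A = {a + a' : a, a' ∈ A}; |A| = 4.
General bounds: 2|A| - 1 ≤ |A + A| ≤ |A|(|A|+1)/2, i.e. 7 ≤ |A + A| ≤ 10.
Lower bound 2|A|-1 is attained iff A is an arithmetic progression.
Enumerate sums a + a' for a ≤ a' (symmetric, so this suffices):
a = 0: 0+0=0, 0+8=8, 0+11=11, 0+12=12
a = 8: 8+8=16, 8+11=19, 8+12=20
a = 11: 11+11=22, 11+12=23
a = 12: 12+12=24
Distinct sums: {0, 8, 11, 12, 16, 19, 20, 22, 23, 24}
|A + A| = 10

|A + A| = 10


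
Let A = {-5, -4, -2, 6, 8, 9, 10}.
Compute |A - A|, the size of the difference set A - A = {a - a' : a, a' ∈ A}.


A - A = {a - a' : a, a' ∈ A}; |A| = 7.
Bounds: 2|A|-1 ≤ |A - A| ≤ |A|² - |A| + 1, i.e. 13 ≤ |A - A| ≤ 43.
Note: 0 ∈ A - A always (from a - a). The set is symmetric: if d ∈ A - A then -d ∈ A - A.
Enumerate nonzero differences d = a - a' with a > a' (then include -d):
Positive differences: {1, 2, 3, 4, 8, 10, 11, 12, 13, 14, 15}
Full difference set: {0} ∪ (positive diffs) ∪ (negative diffs).
|A - A| = 1 + 2·11 = 23 (matches direct enumeration: 23).

|A - A| = 23


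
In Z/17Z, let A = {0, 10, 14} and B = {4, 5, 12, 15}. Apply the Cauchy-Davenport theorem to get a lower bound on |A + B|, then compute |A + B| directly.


Cauchy-Davenport: |A + B| ≥ min(p, |A| + |B| - 1) for A, B nonempty in Z/pZ.
|A| = 3, |B| = 4, p = 17.
CD lower bound = min(17, 3 + 4 - 1) = min(17, 6) = 6.
Compute A + B mod 17 directly:
a = 0: 0+4=4, 0+5=5, 0+12=12, 0+15=15
a = 10: 10+4=14, 10+5=15, 10+12=5, 10+15=8
a = 14: 14+4=1, 14+5=2, 14+12=9, 14+15=12
A + B = {1, 2, 4, 5, 8, 9, 12, 14, 15}, so |A + B| = 9.
Verify: 9 ≥ 6? Yes ✓.

CD lower bound = 6, actual |A + B| = 9.


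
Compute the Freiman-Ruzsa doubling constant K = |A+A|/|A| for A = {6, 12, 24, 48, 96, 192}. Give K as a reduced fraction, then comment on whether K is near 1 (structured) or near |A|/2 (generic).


|A| = 6.
Compute A + A by enumerating all 36 pairs.
A + A = {12, 18, 24, 30, 36, 48, 54, 60, 72, 96, 102, 108, 120, 144, 192, 198, 204, 216, 240, 288, 384}, so |A + A| = 21.
K = |A + A| / |A| = 21/6 = 7/2 ≈ 3.5000.
Reference: AP of size 6 gives K = 11/6 ≈ 1.8333; a fully generic set of size 6 gives K ≈ 3.5000.

|A| = 6, |A + A| = 21, K = 21/6 = 7/2.


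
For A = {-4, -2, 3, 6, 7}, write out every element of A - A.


A - A = {a - a' : a, a' ∈ A}.
Compute a - a' for each ordered pair (a, a'):
a = -4: -4--4=0, -4--2=-2, -4-3=-7, -4-6=-10, -4-7=-11
a = -2: -2--4=2, -2--2=0, -2-3=-5, -2-6=-8, -2-7=-9
a = 3: 3--4=7, 3--2=5, 3-3=0, 3-6=-3, 3-7=-4
a = 6: 6--4=10, 6--2=8, 6-3=3, 6-6=0, 6-7=-1
a = 7: 7--4=11, 7--2=9, 7-3=4, 7-6=1, 7-7=0
Collecting distinct values (and noting 0 appears from a-a):
A - A = {-11, -10, -9, -8, -7, -5, -4, -3, -2, -1, 0, 1, 2, 3, 4, 5, 7, 8, 9, 10, 11}
|A - A| = 21

A - A = {-11, -10, -9, -8, -7, -5, -4, -3, -2, -1, 0, 1, 2, 3, 4, 5, 7, 8, 9, 10, 11}


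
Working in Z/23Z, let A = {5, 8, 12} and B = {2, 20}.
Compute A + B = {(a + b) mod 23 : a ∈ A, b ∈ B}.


Work in Z/23Z: reduce every sum a + b modulo 23.
Enumerate all 6 pairs:
a = 5: 5+2=7, 5+20=2
a = 8: 8+2=10, 8+20=5
a = 12: 12+2=14, 12+20=9
Distinct residues collected: {2, 5, 7, 9, 10, 14}
|A + B| = 6 (out of 23 total residues).

A + B = {2, 5, 7, 9, 10, 14}


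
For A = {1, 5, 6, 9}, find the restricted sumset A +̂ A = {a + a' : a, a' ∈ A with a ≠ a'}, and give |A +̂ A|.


Restricted sumset: A +̂ A = {a + a' : a ∈ A, a' ∈ A, a ≠ a'}.
Equivalently, take A + A and drop any sum 2a that is achievable ONLY as a + a for a ∈ A (i.e. sums representable only with equal summands).
Enumerate pairs (a, a') with a < a' (symmetric, so each unordered pair gives one sum; this covers all a ≠ a'):
  1 + 5 = 6
  1 + 6 = 7
  1 + 9 = 10
  5 + 6 = 11
  5 + 9 = 14
  6 + 9 = 15
Collected distinct sums: {6, 7, 10, 11, 14, 15}
|A +̂ A| = 6
(Reference bound: |A +̂ A| ≥ 2|A| - 3 for |A| ≥ 2, with |A| = 4 giving ≥ 5.)

|A +̂ A| = 6


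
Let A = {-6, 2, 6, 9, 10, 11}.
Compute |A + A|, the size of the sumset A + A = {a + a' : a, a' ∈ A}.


A + A = {a + a' : a, a' ∈ A}; |A| = 6.
General bounds: 2|A| - 1 ≤ |A + A| ≤ |A|(|A|+1)/2, i.e. 11 ≤ |A + A| ≤ 21.
Lower bound 2|A|-1 is attained iff A is an arithmetic progression.
Enumerate sums a + a' for a ≤ a' (symmetric, so this suffices):
a = -6: -6+-6=-12, -6+2=-4, -6+6=0, -6+9=3, -6+10=4, -6+11=5
a = 2: 2+2=4, 2+6=8, 2+9=11, 2+10=12, 2+11=13
a = 6: 6+6=12, 6+9=15, 6+10=16, 6+11=17
a = 9: 9+9=18, 9+10=19, 9+11=20
a = 10: 10+10=20, 10+11=21
a = 11: 11+11=22
Distinct sums: {-12, -4, 0, 3, 4, 5, 8, 11, 12, 13, 15, 16, 17, 18, 19, 20, 21, 22}
|A + A| = 18

|A + A| = 18


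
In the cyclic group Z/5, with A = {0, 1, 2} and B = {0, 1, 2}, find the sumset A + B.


Work in Z/5Z: reduce every sum a + b modulo 5.
Enumerate all 9 pairs:
a = 0: 0+0=0, 0+1=1, 0+2=2
a = 1: 1+0=1, 1+1=2, 1+2=3
a = 2: 2+0=2, 2+1=3, 2+2=4
Distinct residues collected: {0, 1, 2, 3, 4}
|A + B| = 5 (out of 5 total residues).

A + B = {0, 1, 2, 3, 4}


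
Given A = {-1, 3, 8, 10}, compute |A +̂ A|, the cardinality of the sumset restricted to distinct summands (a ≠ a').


Restricted sumset: A +̂ A = {a + a' : a ∈ A, a' ∈ A, a ≠ a'}.
Equivalently, take A + A and drop any sum 2a that is achievable ONLY as a + a for a ∈ A (i.e. sums representable only with equal summands).
Enumerate pairs (a, a') with a < a' (symmetric, so each unordered pair gives one sum; this covers all a ≠ a'):
  -1 + 3 = 2
  -1 + 8 = 7
  -1 + 10 = 9
  3 + 8 = 11
  3 + 10 = 13
  8 + 10 = 18
Collected distinct sums: {2, 7, 9, 11, 13, 18}
|A +̂ A| = 6
(Reference bound: |A +̂ A| ≥ 2|A| - 3 for |A| ≥ 2, with |A| = 4 giving ≥ 5.)

|A +̂ A| = 6


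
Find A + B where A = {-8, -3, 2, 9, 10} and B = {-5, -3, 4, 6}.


A + B = {a + b : a ∈ A, b ∈ B}.
Enumerate all |A|·|B| = 5·4 = 20 pairs (a, b) and collect distinct sums.
a = -8: -8+-5=-13, -8+-3=-11, -8+4=-4, -8+6=-2
a = -3: -3+-5=-8, -3+-3=-6, -3+4=1, -3+6=3
a = 2: 2+-5=-3, 2+-3=-1, 2+4=6, 2+6=8
a = 9: 9+-5=4, 9+-3=6, 9+4=13, 9+6=15
a = 10: 10+-5=5, 10+-3=7, 10+4=14, 10+6=16
Collecting distinct sums: A + B = {-13, -11, -8, -6, -4, -3, -2, -1, 1, 3, 4, 5, 6, 7, 8, 13, 14, 15, 16}
|A + B| = 19

A + B = {-13, -11, -8, -6, -4, -3, -2, -1, 1, 3, 4, 5, 6, 7, 8, 13, 14, 15, 16}


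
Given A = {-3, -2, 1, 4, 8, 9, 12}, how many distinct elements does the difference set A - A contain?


A - A = {a - a' : a, a' ∈ A}; |A| = 7.
Bounds: 2|A|-1 ≤ |A - A| ≤ |A|² - |A| + 1, i.e. 13 ≤ |A - A| ≤ 43.
Note: 0 ∈ A - A always (from a - a). The set is symmetric: if d ∈ A - A then -d ∈ A - A.
Enumerate nonzero differences d = a - a' with a > a' (then include -d):
Positive differences: {1, 3, 4, 5, 6, 7, 8, 10, 11, 12, 14, 15}
Full difference set: {0} ∪ (positive diffs) ∪ (negative diffs).
|A - A| = 1 + 2·12 = 25 (matches direct enumeration: 25).

|A - A| = 25


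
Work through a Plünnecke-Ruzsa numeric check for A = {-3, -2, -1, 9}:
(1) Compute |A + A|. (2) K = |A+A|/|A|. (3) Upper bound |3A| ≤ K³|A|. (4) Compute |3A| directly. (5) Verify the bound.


|A| = 4.
Step 1: Compute A + A by enumerating all 16 pairs.
A + A = {-6, -5, -4, -3, -2, 6, 7, 8, 18}, so |A + A| = 9.
Step 2: Doubling constant K = |A + A|/|A| = 9/4 = 9/4 ≈ 2.2500.
Step 3: Plünnecke-Ruzsa gives |3A| ≤ K³·|A| = (2.2500)³ · 4 ≈ 45.5625.
Step 4: Compute 3A = A + A + A directly by enumerating all triples (a,b,c) ∈ A³; |3A| = 16.
Step 5: Check 16 ≤ 45.5625? Yes ✓.

K = 9/4, Plünnecke-Ruzsa bound K³|A| ≈ 45.5625, |3A| = 16, inequality holds.


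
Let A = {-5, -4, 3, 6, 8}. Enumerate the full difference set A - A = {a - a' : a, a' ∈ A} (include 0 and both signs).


A - A = {a - a' : a, a' ∈ A}.
Compute a - a' for each ordered pair (a, a'):
a = -5: -5--5=0, -5--4=-1, -5-3=-8, -5-6=-11, -5-8=-13
a = -4: -4--5=1, -4--4=0, -4-3=-7, -4-6=-10, -4-8=-12
a = 3: 3--5=8, 3--4=7, 3-3=0, 3-6=-3, 3-8=-5
a = 6: 6--5=11, 6--4=10, 6-3=3, 6-6=0, 6-8=-2
a = 8: 8--5=13, 8--4=12, 8-3=5, 8-6=2, 8-8=0
Collecting distinct values (and noting 0 appears from a-a):
A - A = {-13, -12, -11, -10, -8, -7, -5, -3, -2, -1, 0, 1, 2, 3, 5, 7, 8, 10, 11, 12, 13}
|A - A| = 21

A - A = {-13, -12, -11, -10, -8, -7, -5, -3, -2, -1, 0, 1, 2, 3, 5, 7, 8, 10, 11, 12, 13}


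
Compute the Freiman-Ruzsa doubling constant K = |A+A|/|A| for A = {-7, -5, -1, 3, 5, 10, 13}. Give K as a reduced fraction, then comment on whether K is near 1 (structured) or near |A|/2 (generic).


|A| = 7.
Compute A + A by enumerating all 49 pairs.
A + A = {-14, -12, -10, -8, -6, -4, -2, 0, 2, 3, 4, 5, 6, 8, 9, 10, 12, 13, 15, 16, 18, 20, 23, 26}, so |A + A| = 24.
K = |A + A| / |A| = 24/7 (already in lowest terms) ≈ 3.4286.
Reference: AP of size 7 gives K = 13/7 ≈ 1.8571; a fully generic set of size 7 gives K ≈ 4.0000.

|A| = 7, |A + A| = 24, K = 24/7.


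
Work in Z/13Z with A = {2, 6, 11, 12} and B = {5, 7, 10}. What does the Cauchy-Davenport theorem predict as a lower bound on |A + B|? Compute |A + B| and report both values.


Cauchy-Davenport: |A + B| ≥ min(p, |A| + |B| - 1) for A, B nonempty in Z/pZ.
|A| = 4, |B| = 3, p = 13.
CD lower bound = min(13, 4 + 3 - 1) = min(13, 6) = 6.
Compute A + B mod 13 directly:
a = 2: 2+5=7, 2+7=9, 2+10=12
a = 6: 6+5=11, 6+7=0, 6+10=3
a = 11: 11+5=3, 11+7=5, 11+10=8
a = 12: 12+5=4, 12+7=6, 12+10=9
A + B = {0, 3, 4, 5, 6, 7, 8, 9, 11, 12}, so |A + B| = 10.
Verify: 10 ≥ 6? Yes ✓.

CD lower bound = 6, actual |A + B| = 10.


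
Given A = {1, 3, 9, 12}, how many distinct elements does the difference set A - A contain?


A - A = {a - a' : a, a' ∈ A}; |A| = 4.
Bounds: 2|A|-1 ≤ |A - A| ≤ |A|² - |A| + 1, i.e. 7 ≤ |A - A| ≤ 13.
Note: 0 ∈ A - A always (from a - a). The set is symmetric: if d ∈ A - A then -d ∈ A - A.
Enumerate nonzero differences d = a - a' with a > a' (then include -d):
Positive differences: {2, 3, 6, 8, 9, 11}
Full difference set: {0} ∪ (positive diffs) ∪ (negative diffs).
|A - A| = 1 + 2·6 = 13 (matches direct enumeration: 13).

|A - A| = 13


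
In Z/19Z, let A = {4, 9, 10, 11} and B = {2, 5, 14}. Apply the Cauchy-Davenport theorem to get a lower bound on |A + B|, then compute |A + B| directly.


Cauchy-Davenport: |A + B| ≥ min(p, |A| + |B| - 1) for A, B nonempty in Z/pZ.
|A| = 4, |B| = 3, p = 19.
CD lower bound = min(19, 4 + 3 - 1) = min(19, 6) = 6.
Compute A + B mod 19 directly:
a = 4: 4+2=6, 4+5=9, 4+14=18
a = 9: 9+2=11, 9+5=14, 9+14=4
a = 10: 10+2=12, 10+5=15, 10+14=5
a = 11: 11+2=13, 11+5=16, 11+14=6
A + B = {4, 5, 6, 9, 11, 12, 13, 14, 15, 16, 18}, so |A + B| = 11.
Verify: 11 ≥ 6? Yes ✓.

CD lower bound = 6, actual |A + B| = 11.
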